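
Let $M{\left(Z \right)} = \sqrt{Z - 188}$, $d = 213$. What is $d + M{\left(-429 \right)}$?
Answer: $213 + i \sqrt{617} \approx 213.0 + 24.839 i$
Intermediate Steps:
$M{\left(Z \right)} = \sqrt{-188 + Z}$
$d + M{\left(-429 \right)} = 213 + \sqrt{-188 - 429} = 213 + \sqrt{-617} = 213 + i \sqrt{617}$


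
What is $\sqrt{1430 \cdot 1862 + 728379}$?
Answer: $\sqrt{3391039} \approx 1841.5$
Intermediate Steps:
$\sqrt{1430 \cdot 1862 + 728379} = \sqrt{2662660 + 728379} = \sqrt{3391039}$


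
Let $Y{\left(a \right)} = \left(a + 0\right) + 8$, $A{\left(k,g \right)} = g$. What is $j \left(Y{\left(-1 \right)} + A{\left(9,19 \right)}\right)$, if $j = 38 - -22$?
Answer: $1560$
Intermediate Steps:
$Y{\left(a \right)} = 8 + a$ ($Y{\left(a \right)} = a + 8 = 8 + a$)
$j = 60$ ($j = 38 + 22 = 60$)
$j \left(Y{\left(-1 \right)} + A{\left(9,19 \right)}\right) = 60 \left(\left(8 - 1\right) + 19\right) = 60 \left(7 + 19\right) = 60 \cdot 26 = 1560$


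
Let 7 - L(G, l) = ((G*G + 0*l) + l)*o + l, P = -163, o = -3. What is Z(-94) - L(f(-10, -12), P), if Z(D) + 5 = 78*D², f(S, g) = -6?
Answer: 689414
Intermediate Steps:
Z(D) = -5 + 78*D²
L(G, l) = 7 + 2*l + 3*G² (L(G, l) = 7 - (((G*G + 0*l) + l)*(-3) + l) = 7 - (((G² + 0) + l)*(-3) + l) = 7 - ((G² + l)*(-3) + l) = 7 - ((l + G²)*(-3) + l) = 7 - ((-3*l - 3*G²) + l) = 7 - (-3*G² - 2*l) = 7 + (2*l + 3*G²) = 7 + 2*l + 3*G²)
Z(-94) - L(f(-10, -12), P) = (-5 + 78*(-94)²) - (7 + 2*(-163) + 3*(-6)²) = (-5 + 78*8836) - (7 - 326 + 3*36) = (-5 + 689208) - (7 - 326 + 108) = 689203 - 1*(-211) = 689203 + 211 = 689414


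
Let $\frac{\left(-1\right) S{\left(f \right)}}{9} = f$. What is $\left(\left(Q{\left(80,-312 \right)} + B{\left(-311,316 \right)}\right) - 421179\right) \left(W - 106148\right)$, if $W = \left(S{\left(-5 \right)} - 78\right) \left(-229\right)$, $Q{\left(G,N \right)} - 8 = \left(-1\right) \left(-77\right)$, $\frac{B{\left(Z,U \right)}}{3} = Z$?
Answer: $41608063957$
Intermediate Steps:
$B{\left(Z,U \right)} = 3 Z$
$Q{\left(G,N \right)} = 85$ ($Q{\left(G,N \right)} = 8 - -77 = 8 + 77 = 85$)
$S{\left(f \right)} = - 9 f$
$W = 7557$ ($W = \left(\left(-9\right) \left(-5\right) - 78\right) \left(-229\right) = \left(45 - 78\right) \left(-229\right) = \left(-33\right) \left(-229\right) = 7557$)
$\left(\left(Q{\left(80,-312 \right)} + B{\left(-311,316 \right)}\right) - 421179\right) \left(W - 106148\right) = \left(\left(85 + 3 \left(-311\right)\right) - 421179\right) \left(7557 - 106148\right) = \left(\left(85 - 933\right) - 421179\right) \left(-98591\right) = \left(-848 - 421179\right) \left(-98591\right) = \left(-422027\right) \left(-98591\right) = 41608063957$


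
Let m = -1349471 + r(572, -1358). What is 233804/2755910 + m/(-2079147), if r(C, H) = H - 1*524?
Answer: 701720021903/954990334795 ≈ 0.73479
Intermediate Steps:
r(C, H) = -524 + H (r(C, H) = H - 524 = -524 + H)
m = -1351353 (m = -1349471 + (-524 - 1358) = -1349471 - 1882 = -1351353)
233804/2755910 + m/(-2079147) = 233804/2755910 - 1351353/(-2079147) = 233804*(1/2755910) - 1351353*(-1/2079147) = 116902/1377955 + 450451/693049 = 701720021903/954990334795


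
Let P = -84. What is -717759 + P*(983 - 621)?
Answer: -748167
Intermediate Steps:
-717759 + P*(983 - 621) = -717759 - 84*(983 - 621) = -717759 - 84*362 = -717759 - 30408 = -748167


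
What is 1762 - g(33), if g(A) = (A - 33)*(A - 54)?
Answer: 1762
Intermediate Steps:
g(A) = (-54 + A)*(-33 + A) (g(A) = (-33 + A)*(-54 + A) = (-54 + A)*(-33 + A))
1762 - g(33) = 1762 - (1782 + 33² - 87*33) = 1762 - (1782 + 1089 - 2871) = 1762 - 1*0 = 1762 + 0 = 1762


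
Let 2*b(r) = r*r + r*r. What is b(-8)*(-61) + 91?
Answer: -3813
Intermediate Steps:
b(r) = r**2 (b(r) = (r*r + r*r)/2 = (r**2 + r**2)/2 = (2*r**2)/2 = r**2)
b(-8)*(-61) + 91 = (-8)**2*(-61) + 91 = 64*(-61) + 91 = -3904 + 91 = -3813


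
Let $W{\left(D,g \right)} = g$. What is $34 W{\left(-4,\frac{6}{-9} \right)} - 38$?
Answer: $- \frac{182}{3} \approx -60.667$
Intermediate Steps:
$34 W{\left(-4,\frac{6}{-9} \right)} - 38 = 34 \frac{6}{-9} - 38 = 34 \cdot 6 \left(- \frac{1}{9}\right) - 38 = 34 \left(- \frac{2}{3}\right) - 38 = - \frac{68}{3} - 38 = - \frac{182}{3}$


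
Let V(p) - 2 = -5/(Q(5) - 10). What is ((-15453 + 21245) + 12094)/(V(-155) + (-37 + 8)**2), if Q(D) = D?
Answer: 8943/422 ≈ 21.192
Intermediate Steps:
V(p) = 3 (V(p) = 2 - 5/(5 - 10) = 2 - 5/(-5) = 2 - 5*(-1/5) = 2 + 1 = 3)
((-15453 + 21245) + 12094)/(V(-155) + (-37 + 8)**2) = ((-15453 + 21245) + 12094)/(3 + (-37 + 8)**2) = (5792 + 12094)/(3 + (-29)**2) = 17886/(3 + 841) = 17886/844 = 17886*(1/844) = 8943/422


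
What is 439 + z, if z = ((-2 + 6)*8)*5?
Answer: 599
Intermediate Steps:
z = 160 (z = (4*8)*5 = 32*5 = 160)
439 + z = 439 + 160 = 599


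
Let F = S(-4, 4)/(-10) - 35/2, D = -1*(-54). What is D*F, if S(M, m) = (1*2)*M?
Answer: -4509/5 ≈ -901.80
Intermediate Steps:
D = 54
S(M, m) = 2*M
F = -167/10 (F = (2*(-4))/(-10) - 35/2 = -8*(-⅒) - 35*½ = ⅘ - 35/2 = -167/10 ≈ -16.700)
D*F = 54*(-167/10) = -4509/5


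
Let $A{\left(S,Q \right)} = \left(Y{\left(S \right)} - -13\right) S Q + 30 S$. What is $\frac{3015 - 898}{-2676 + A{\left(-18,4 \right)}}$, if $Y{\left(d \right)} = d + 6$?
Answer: $- \frac{2117}{3288} \approx -0.64386$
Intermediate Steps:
$Y{\left(d \right)} = 6 + d$
$A{\left(S,Q \right)} = 30 S + Q S \left(19 + S\right)$ ($A{\left(S,Q \right)} = \left(\left(6 + S\right) - -13\right) S Q + 30 S = \left(\left(6 + S\right) + 13\right) S Q + 30 S = \left(19 + S\right) S Q + 30 S = S \left(19 + S\right) Q + 30 S = Q S \left(19 + S\right) + 30 S = 30 S + Q S \left(19 + S\right)$)
$\frac{3015 - 898}{-2676 + A{\left(-18,4 \right)}} = \frac{3015 - 898}{-2676 - 18 \left(30 + 19 \cdot 4 + 4 \left(-18\right)\right)} = \frac{2117}{-2676 - 18 \left(30 + 76 - 72\right)} = \frac{2117}{-2676 - 612} = \frac{2117}{-3288} = 2117 \left(- \frac{1}{3288}\right) = - \frac{2117}{3288}$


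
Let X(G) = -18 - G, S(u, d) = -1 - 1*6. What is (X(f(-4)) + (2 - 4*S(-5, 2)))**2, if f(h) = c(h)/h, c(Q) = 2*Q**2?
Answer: 400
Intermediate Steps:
S(u, d) = -7 (S(u, d) = -1 - 6 = -7)
f(h) = 2*h (f(h) = (2*h**2)/h = 2*h)
(X(f(-4)) + (2 - 4*S(-5, 2)))**2 = ((-18 - 2*(-4)) + (2 - 4*(-7)))**2 = ((-18 - 1*(-8)) + (2 + 28))**2 = ((-18 + 8) + 30)**2 = (-10 + 30)**2 = 20**2 = 400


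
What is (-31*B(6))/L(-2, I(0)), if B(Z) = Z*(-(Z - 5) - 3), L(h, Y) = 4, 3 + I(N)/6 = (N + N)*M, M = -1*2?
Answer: 186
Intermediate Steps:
M = -2
I(N) = -18 - 24*N (I(N) = -18 + 6*((N + N)*(-2)) = -18 + 6*((2*N)*(-2)) = -18 + 6*(-4*N) = -18 - 24*N)
B(Z) = Z*(2 - Z) (B(Z) = Z*(-(-5 + Z) - 3) = Z*((5 - Z) - 3) = Z*(2 - Z))
(-31*B(6))/L(-2, I(0)) = (-186*(2 - 1*6))/4 = (-186*(2 - 6))/4 = (-186*(-4))/4 = (-31*(-24))/4 = (¼)*744 = 186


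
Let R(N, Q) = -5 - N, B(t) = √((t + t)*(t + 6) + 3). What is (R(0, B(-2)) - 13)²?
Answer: 324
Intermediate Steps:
B(t) = √(3 + 2*t*(6 + t)) (B(t) = √((2*t)*(6 + t) + 3) = √(2*t*(6 + t) + 3) = √(3 + 2*t*(6 + t)))
(R(0, B(-2)) - 13)² = ((-5 - 1*0) - 13)² = ((-5 + 0) - 13)² = (-5 - 13)² = (-18)² = 324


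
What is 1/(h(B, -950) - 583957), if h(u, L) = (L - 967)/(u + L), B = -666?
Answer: -1616/943672595 ≈ -1.7125e-6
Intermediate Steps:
h(u, L) = (-967 + L)/(L + u)
1/(h(B, -950) - 583957) = 1/((-967 - 950)/(-950 - 666) - 583957) = 1/(-1917/(-1616) - 583957) = 1/(-1/1616*(-1917) - 583957) = 1/(1917/1616 - 583957) = 1/(-943672595/1616) = -1616/943672595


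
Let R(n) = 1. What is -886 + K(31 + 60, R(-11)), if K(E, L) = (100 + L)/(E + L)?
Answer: -81411/92 ≈ -884.90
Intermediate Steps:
K(E, L) = (100 + L)/(E + L)
-886 + K(31 + 60, R(-11)) = -886 + (100 + 1)/((31 + 60) + 1) = -886 + 101/(91 + 1) = -886 + 101/92 = -81411/92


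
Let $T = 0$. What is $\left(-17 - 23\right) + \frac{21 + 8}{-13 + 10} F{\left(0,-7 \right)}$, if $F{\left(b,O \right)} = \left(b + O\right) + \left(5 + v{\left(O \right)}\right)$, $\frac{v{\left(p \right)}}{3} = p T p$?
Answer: $- \frac{62}{3} \approx -20.667$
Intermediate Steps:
$v{\left(p \right)} = 0$ ($v{\left(p \right)} = 3 p 0 p = 3 \cdot 0 p = 3 \cdot 0 = 0$)
$F{\left(b,O \right)} = 5 + O + b$ ($F{\left(b,O \right)} = \left(b + O\right) + \left(5 + 0\right) = \left(O + b\right) + 5 = 5 + O + b$)
$\left(-17 - 23\right) + \frac{21 + 8}{-13 + 10} F{\left(0,-7 \right)} = \left(-17 - 23\right) + \frac{21 + 8}{-13 + 10} \left(5 - 7 + 0\right) = \left(-17 - 23\right) + \frac{29}{-3} \left(-2\right) = -40 + 29 \left(- \frac{1}{3}\right) \left(-2\right) = -40 - - \frac{58}{3} = -40 + \frac{58}{3} = - \frac{62}{3}$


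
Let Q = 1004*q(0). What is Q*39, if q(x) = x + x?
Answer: 0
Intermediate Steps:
q(x) = 2*x
Q = 0 (Q = 1004*(2*0) = 1004*0 = 0)
Q*39 = 0*39 = 0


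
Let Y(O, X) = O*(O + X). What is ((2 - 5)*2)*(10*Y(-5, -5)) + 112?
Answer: -2888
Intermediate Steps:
((2 - 5)*2)*(10*Y(-5, -5)) + 112 = ((2 - 5)*2)*(10*(-5*(-5 - 5))) + 112 = (-3*2)*(10*(-5*(-10))) + 112 = -60*50 + 112 = -6*500 + 112 = -3000 + 112 = -2888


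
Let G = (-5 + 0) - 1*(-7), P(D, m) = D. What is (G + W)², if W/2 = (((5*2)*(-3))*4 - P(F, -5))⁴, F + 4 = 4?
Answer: 171992680058880004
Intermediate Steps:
F = 0 (F = -4 + 4 = 0)
G = 2 (G = -5 + 7 = 2)
W = 414720000 (W = 2*(((5*2)*(-3))*4 - 1*0)⁴ = 2*((10*(-3))*4 + 0)⁴ = 2*(-30*4 + 0)⁴ = 2*(-120 + 0)⁴ = 2*(-120)⁴ = 2*207360000 = 414720000)
(G + W)² = (2 + 414720000)² = 414720002² = 171992680058880004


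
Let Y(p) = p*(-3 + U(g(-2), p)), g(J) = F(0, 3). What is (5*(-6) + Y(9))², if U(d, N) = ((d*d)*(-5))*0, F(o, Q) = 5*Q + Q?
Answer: 3249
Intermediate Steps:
F(o, Q) = 6*Q
g(J) = 18 (g(J) = 6*3 = 18)
U(d, N) = 0 (U(d, N) = (d²*(-5))*0 = -5*d²*0 = 0)
Y(p) = -3*p (Y(p) = p*(-3 + 0) = p*(-3) = -3*p)
(5*(-6) + Y(9))² = (5*(-6) - 3*9)² = (-30 - 27)² = (-57)² = 3249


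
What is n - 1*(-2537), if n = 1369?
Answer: 3906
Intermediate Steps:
n - 1*(-2537) = 1369 - 1*(-2537) = 1369 + 2537 = 3906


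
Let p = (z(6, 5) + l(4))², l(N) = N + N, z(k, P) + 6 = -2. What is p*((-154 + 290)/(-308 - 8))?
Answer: 0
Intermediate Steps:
z(k, P) = -8 (z(k, P) = -6 - 2 = -8)
l(N) = 2*N
p = 0 (p = (-8 + 2*4)² = (-8 + 8)² = 0² = 0)
p*((-154 + 290)/(-308 - 8)) = 0*((-154 + 290)/(-308 - 8)) = 0*(136/(-316)) = 0*(136*(-1/316)) = 0*(-34/79) = 0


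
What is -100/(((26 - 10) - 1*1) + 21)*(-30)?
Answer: 250/3 ≈ 83.333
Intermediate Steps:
-100/(((26 - 10) - 1*1) + 21)*(-30) = -100/((16 - 1) + 21)*(-30) = -100/(15 + 21)*(-30) = -100/36*(-30) = -100*1/36*(-30) = -25/9*(-30) = 250/3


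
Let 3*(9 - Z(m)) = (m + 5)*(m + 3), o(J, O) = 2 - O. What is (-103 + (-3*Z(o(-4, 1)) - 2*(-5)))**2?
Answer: 9216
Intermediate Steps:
Z(m) = 9 - (3 + m)*(5 + m)/3 (Z(m) = 9 - (m + 5)*(m + 3)/3 = 9 - (5 + m)*(3 + m)/3 = 9 - (3 + m)*(5 + m)/3)
(-103 + (-3*Z(o(-4, 1)) - 2*(-5)))**2 = (-103 + (-3*(4 - 8*(2 - 1*1)/3 - (2 - 1*1)**2/3) - 2*(-5)))**2 = (-103 + (-3*(4 - 8*(2 - 1)/3 - (2 - 1)**2/3) + 10))**2 = (-103 + (-3*(4 - 8/3*1 - 1/3*1**2) + 10))**2 = (-103 + (-3*(4 - 8/3 - 1/3*1) + 10))**2 = (-103 + (-3*(4 - 8/3 - 1/3) + 10))**2 = (-103 + (-3*1 + 10))**2 = (-103 + (-3 + 10))**2 = (-103 + 7)**2 = (-96)**2 = 9216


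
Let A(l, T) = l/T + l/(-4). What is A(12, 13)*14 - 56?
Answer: -1106/13 ≈ -85.077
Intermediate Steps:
A(l, T) = -l/4 + l/T (A(l, T) = l/T + l*(-¼) = l/T - l/4 = -l/4 + l/T)
A(12, 13)*14 - 56 = (-¼*12 + 12/13)*14 - 56 = (-3 + 12*(1/13))*14 - 56 = (-3 + 12/13)*14 - 56 = -27/13*14 - 56 = -378/13 - 56 = -1106/13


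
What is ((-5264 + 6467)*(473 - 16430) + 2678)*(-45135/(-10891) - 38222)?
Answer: 7988962016516531/10891 ≈ 7.3354e+11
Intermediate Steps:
((-5264 + 6467)*(473 - 16430) + 2678)*(-45135/(-10891) - 38222) = (1203*(-15957) + 2678)*(-45135*(-1/10891) - 38222) = (-19196271 + 2678)*(45135/10891 - 38222) = -19193593*(-416230667/10891) = 7988962016516531/10891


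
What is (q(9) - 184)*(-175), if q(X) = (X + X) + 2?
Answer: 28700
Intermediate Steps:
q(X) = 2 + 2*X (q(X) = 2*X + 2 = 2 + 2*X)
(q(9) - 184)*(-175) = ((2 + 2*9) - 184)*(-175) = ((2 + 18) - 184)*(-175) = (20 - 184)*(-175) = -164*(-175) = 28700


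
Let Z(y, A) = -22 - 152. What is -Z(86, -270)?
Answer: 174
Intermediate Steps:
Z(y, A) = -174
-Z(86, -270) = -1*(-174) = 174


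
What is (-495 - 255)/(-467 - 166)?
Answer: 250/211 ≈ 1.1848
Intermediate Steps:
(-495 - 255)/(-467 - 166) = -750/(-633) = -750*(-1/633) = 250/211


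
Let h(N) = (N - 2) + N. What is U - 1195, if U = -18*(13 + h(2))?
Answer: -1465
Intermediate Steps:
h(N) = -2 + 2*N (h(N) = (-2 + N) + N = -2 + 2*N)
U = -270 (U = -18*(13 + (-2 + 2*2)) = -18*(13 + (-2 + 4)) = -18*(13 + 2) = -18*15 = -270)
U - 1195 = -270 - 1195 = -1465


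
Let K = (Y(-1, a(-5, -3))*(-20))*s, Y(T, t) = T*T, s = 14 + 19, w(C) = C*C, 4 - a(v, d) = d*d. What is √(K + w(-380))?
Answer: 2*√35935 ≈ 379.13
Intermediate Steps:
a(v, d) = 4 - d² (a(v, d) = 4 - d*d = 4 - d²)
w(C) = C²
s = 33
Y(T, t) = T²
K = -660 (K = ((-1)²*(-20))*33 = (1*(-20))*33 = -20*33 = -660)
√(K + w(-380)) = √(-660 + (-380)²) = √(-660 + 144400) = √143740 = 2*√35935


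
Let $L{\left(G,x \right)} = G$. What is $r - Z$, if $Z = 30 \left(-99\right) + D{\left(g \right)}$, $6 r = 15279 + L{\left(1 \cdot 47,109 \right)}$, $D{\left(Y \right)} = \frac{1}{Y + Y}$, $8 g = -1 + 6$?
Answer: $\frac{82853}{15} \approx 5523.5$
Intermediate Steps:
$g = \frac{5}{8}$ ($g = \frac{-1 + 6}{8} = \frac{1}{8} \cdot 5 = \frac{5}{8} \approx 0.625$)
$D{\left(Y \right)} = \frac{1}{2 Y}$
$r = \frac{7663}{3}$ ($r = \frac{15279 + 1 \cdot 47}{6} = \frac{15279 + 47}{6} = \frac{1}{6} \cdot 15326 = \frac{7663}{3} \approx 2554.3$)
$Z = - \frac{14846}{5}$ ($Z = 30 \left(-99\right) + \frac{1}{2 \cdot \frac{5}{8}} = -2970 + \frac{1}{2} \cdot \frac{8}{5} = -2970 + \frac{4}{5} = - \frac{14846}{5} \approx -2969.2$)
$r - Z = \frac{7663}{3} - - \frac{14846}{5} = \frac{7663}{3} + \frac{14846}{5} = \frac{82853}{15}$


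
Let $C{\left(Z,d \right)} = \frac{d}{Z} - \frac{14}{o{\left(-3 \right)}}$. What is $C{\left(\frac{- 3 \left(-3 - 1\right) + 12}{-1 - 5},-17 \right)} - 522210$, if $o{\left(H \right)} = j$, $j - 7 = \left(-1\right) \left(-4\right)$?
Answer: $- \frac{22977109}{44} \approx -5.2221 \cdot 10^{5}$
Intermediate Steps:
$j = 11$ ($j = 7 - -4 = 7 + 4 = 11$)
$o{\left(H \right)} = 11$
$C{\left(Z,d \right)} = - \frac{14}{11} + \frac{d}{Z}$ ($C{\left(Z,d \right)} = \frac{d}{Z} - \frac{14}{11} = - \frac{14}{11} + \frac{d}{Z}$)
$C{\left(\frac{- 3 \left(-3 - 1\right) + 12}{-1 - 5},-17 \right)} - 522210 = \left(- \frac{14}{11} - \frac{17}{\left(- 3 \left(-3 - 1\right) + 12\right) \frac{1}{-1 - 5}}\right) - 522210 = \left(- \frac{14}{11} - \frac{17}{\left(\left(-3\right) \left(-4\right) + 12\right) \frac{1}{-6}}\right) - 522210 = \left(- \frac{14}{11} - \frac{17}{\left(12 + 12\right) \left(- \frac{1}{6}\right)}\right) - 522210 = \left(- \frac{14}{11} - \frac{17}{24 \left(- \frac{1}{6}\right)}\right) - 522210 = \left(- \frac{14}{11} - \frac{17}{-4}\right) - 522210 = \left(- \frac{14}{11} - - \frac{17}{4}\right) - 522210 = \left(- \frac{14}{11} + \frac{17}{4}\right) - 522210 = \frac{131}{44} - 522210 = - \frac{22977109}{44}$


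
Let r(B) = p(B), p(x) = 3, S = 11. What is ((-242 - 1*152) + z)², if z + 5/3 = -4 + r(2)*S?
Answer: 1210000/9 ≈ 1.3444e+5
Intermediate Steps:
r(B) = 3
z = 82/3 (z = -5/3 + (-4 + 3*11) = -5/3 + (-4 + 33) = -5/3 + 29 = 82/3 ≈ 27.333)
((-242 - 1*152) + z)² = ((-242 - 1*152) + 82/3)² = ((-242 - 152) + 82/3)² = (-394 + 82/3)² = (-1100/3)² = 1210000/9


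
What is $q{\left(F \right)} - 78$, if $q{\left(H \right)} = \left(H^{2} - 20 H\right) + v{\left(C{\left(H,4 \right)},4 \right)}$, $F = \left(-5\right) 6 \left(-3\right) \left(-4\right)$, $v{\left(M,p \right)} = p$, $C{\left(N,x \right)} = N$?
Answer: $136726$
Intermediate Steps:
$F = -360$ ($F = \left(-30\right) \left(-3\right) \left(-4\right) = 90 \left(-4\right) = -360$)
$q{\left(H \right)} = 4 + H^{2} - 20 H$ ($q{\left(H \right)} = \left(H^{2} - 20 H\right) + 4 = 4 + H^{2} - 20 H$)
$q{\left(F \right)} - 78 = \left(4 + \left(-360\right)^{2} - -7200\right) - 78 = \left(4 + 129600 + 7200\right) - 78 = 136804 - 78 = 136726$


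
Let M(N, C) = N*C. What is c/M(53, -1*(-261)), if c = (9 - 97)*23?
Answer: -2024/13833 ≈ -0.14632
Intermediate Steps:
c = -2024 (c = -88*23 = -2024)
M(N, C) = C*N
c/M(53, -1*(-261)) = -2024/(-1*(-261)*53) = -2024/(261*53) = -2024/13833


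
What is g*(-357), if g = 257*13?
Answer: -1192737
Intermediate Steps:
g = 3341
g*(-357) = 3341*(-357) = -1192737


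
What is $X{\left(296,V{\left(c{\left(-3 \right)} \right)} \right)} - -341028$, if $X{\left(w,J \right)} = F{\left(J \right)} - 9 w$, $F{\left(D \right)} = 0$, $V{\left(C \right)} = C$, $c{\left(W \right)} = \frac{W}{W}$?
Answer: $338364$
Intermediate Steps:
$c{\left(W \right)} = 1$
$X{\left(w,J \right)} = - 9 w$ ($X{\left(w,J \right)} = 0 - 9 w = - 9 w$)
$X{\left(296,V{\left(c{\left(-3 \right)} \right)} \right)} - -341028 = \left(-9\right) 296 - -341028 = -2664 + 341028 = 338364$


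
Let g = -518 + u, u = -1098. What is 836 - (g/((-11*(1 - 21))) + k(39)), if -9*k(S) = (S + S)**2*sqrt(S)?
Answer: 46384/55 + 676*sqrt(39) ≈ 5065.0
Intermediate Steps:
k(S) = -4*S**(5/2)/9 (k(S) = -(S + S)**2*sqrt(S)/9 = -(2*S)**2*sqrt(S)/9 = -4*S**2*sqrt(S)/9 = -4*S**(5/2)/9)
g = -1616 (g = -518 - 1098 = -1616)
836 - (g/((-11*(1 - 21))) + k(39)) = 836 - (-1616*(-1/(11*(1 - 21))) - 676*sqrt(39)) = 836 - (-1616/((-11*(-20))) - 676*sqrt(39)) = 836 - (-1616/220 - 676*sqrt(39)) = 836 - (-1616*1/220 - 676*sqrt(39)) = 836 - (-404/55 - 676*sqrt(39)) = 836 + (404/55 + 676*sqrt(39)) = 46384/55 + 676*sqrt(39)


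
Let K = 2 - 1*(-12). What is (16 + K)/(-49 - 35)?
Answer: -5/14 ≈ -0.35714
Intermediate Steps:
K = 14 (K = 2 + 12 = 14)
(16 + K)/(-49 - 35) = (16 + 14)/(-49 - 35) = 30/(-84) = -1/84*30 = -5/14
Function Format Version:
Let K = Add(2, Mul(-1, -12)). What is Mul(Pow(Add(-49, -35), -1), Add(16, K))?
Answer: Rational(-5, 14) ≈ -0.35714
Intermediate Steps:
K = 14 (K = Add(2, 12) = 14)
Mul(Pow(Add(-49, -35), -1), Add(16, K)) = Mul(Pow(Add(-49, -35), -1), Add(16, 14)) = Mul(Pow(-84, -1), 30) = Mul(Rational(-1, 84), 30) = Rational(-5, 14)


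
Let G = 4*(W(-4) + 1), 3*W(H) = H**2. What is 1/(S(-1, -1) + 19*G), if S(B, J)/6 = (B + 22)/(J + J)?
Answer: 3/1255 ≈ 0.0023904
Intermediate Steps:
W(H) = H**2/3
S(B, J) = 3*(22 + B)/J (S(B, J) = 6*((B + 22)/(J + J)) = 6*((22 + B)/((2*J))) = 6*((22 + B)*(1/(2*J))) = 6*((22 + B)/(2*J)) = 3*(22 + B)/J)
G = 76/3 (G = 4*((1/3)*(-4)**2 + 1) = 4*((1/3)*16 + 1) = 4*(16/3 + 1) = 4*(19/3) = 76/3 ≈ 25.333)
1/(S(-1, -1) + 19*G) = 1/(3*(22 - 1)/(-1) + 19*(76/3)) = 1/(3*(-1)*21 + 1444/3) = 1/(-63 + 1444/3) = 1/(1255/3) = 3/1255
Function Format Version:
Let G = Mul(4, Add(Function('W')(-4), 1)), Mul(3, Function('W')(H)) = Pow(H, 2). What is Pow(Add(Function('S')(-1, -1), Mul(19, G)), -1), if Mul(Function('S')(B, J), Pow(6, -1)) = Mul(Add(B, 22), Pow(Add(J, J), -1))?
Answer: Rational(3, 1255) ≈ 0.0023904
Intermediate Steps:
Function('W')(H) = Mul(Rational(1, 3), Pow(H, 2))
Function('S')(B, J) = Mul(3, Pow(J, -1), Add(22, B)) (Function('S')(B, J) = Mul(6, Mul(Add(B, 22), Pow(Add(J, J), -1))) = Mul(6, Mul(Add(22, B), Pow(Mul(2, J), -1))) = Mul(6, Mul(Add(22, B), Mul(Rational(1, 2), Pow(J, -1)))) = Mul(6, Mul(Rational(1, 2), Pow(J, -1), Add(22, B))) = Mul(3, Pow(J, -1), Add(22, B)))
G = Rational(76, 3) (G = Mul(4, Add(Mul(Rational(1, 3), Pow(-4, 2)), 1)) = Mul(4, Add(Mul(Rational(1, 3), 16), 1)) = Mul(4, Add(Rational(16, 3), 1)) = Mul(4, Rational(19, 3)) = Rational(76, 3) ≈ 25.333)
Pow(Add(Function('S')(-1, -1), Mul(19, G)), -1) = Pow(Add(Mul(3, Pow(-1, -1), Add(22, -1)), Mul(19, Rational(76, 3))), -1) = Pow(Add(Mul(3, -1, 21), Rational(1444, 3)), -1) = Pow(Add(-63, Rational(1444, 3)), -1) = Pow(Rational(1255, 3), -1) = Rational(3, 1255)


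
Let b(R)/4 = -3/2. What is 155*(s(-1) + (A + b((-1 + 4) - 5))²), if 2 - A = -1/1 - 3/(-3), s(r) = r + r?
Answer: 2170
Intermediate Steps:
b(R) = -6 (b(R) = 4*(-3/2) = -6)
s(r) = 2*r
A = 2 (A = 2 - (-1/1 - 3/(-3)) = 2 - (-1*1 - 3*(-⅓)) = 2 - (-1 + 1) = 2 - 1*0 = 2 + 0 = 2)
155*(s(-1) + (A + b((-1 + 4) - 5))²) = 155*(2*(-1) + (2 - 6)²) = 155*(-2 + (-4)²) = 155*(-2 + 16) = 155*14 = 2170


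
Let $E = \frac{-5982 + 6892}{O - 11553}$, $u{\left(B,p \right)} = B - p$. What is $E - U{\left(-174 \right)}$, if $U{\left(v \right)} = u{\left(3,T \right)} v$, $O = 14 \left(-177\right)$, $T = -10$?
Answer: $\frac{31737212}{14031} \approx 2261.9$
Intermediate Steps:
$O = -2478$
$U{\left(v \right)} = 13 v$ ($U{\left(v \right)} = \left(3 - -10\right) v = \left(3 + 10\right) v = 13 v$)
$E = - \frac{910}{14031}$ ($E = \frac{-5982 + 6892}{-2478 - 11553} = \frac{910}{-2478 - 11553} = \frac{910}{-14031} = 910 \left(- \frac{1}{14031}\right) = - \frac{910}{14031} \approx -0.064856$)
$E - U{\left(-174 \right)} = - \frac{910}{14031} - 13 \left(-174\right) = - \frac{910}{14031} - -2262 = - \frac{910}{14031} + 2262 = \frac{31737212}{14031}$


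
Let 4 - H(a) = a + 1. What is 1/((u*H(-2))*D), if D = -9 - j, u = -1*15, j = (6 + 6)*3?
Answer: 1/3375 ≈ 0.00029630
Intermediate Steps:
j = 36 (j = 12*3 = 36)
u = -15
D = -45 (D = -9 - 1*36 = -9 - 36 = -45)
H(a) = 3 - a (H(a) = 4 - (a + 1) = 4 - (1 + a) = 4 + (-1 - a) = 3 - a)
1/((u*H(-2))*D) = 1/(-15*(3 - 1*(-2))*(-45)) = 1/(-15*(3 + 2)*(-45)) = 1/(-15*5*(-45)) = 1/(-75*(-45)) = 1/3375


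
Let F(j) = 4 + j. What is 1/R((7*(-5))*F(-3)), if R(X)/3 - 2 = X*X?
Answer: 1/3681 ≈ 0.00027167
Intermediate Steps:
R(X) = 6 + 3*X**2 (R(X) = 6 + 3*(X*X) = 6 + 3*X**2)
1/R((7*(-5))*F(-3)) = 1/(6 + 3*((7*(-5))*(4 - 3))**2) = 1/(6 + 3*(-35*1)**2) = 1/(6 + 3*(-35)**2) = 1/(6 + 3*1225) = 1/(6 + 3675) = 1/3681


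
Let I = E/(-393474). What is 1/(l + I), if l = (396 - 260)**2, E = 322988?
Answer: 196737/3638686058 ≈ 5.4068e-5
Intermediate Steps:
l = 18496 (l = 136**2 = 18496)
I = -161494/196737 (I = 322988/(-393474) = 322988*(-1/393474) = -161494/196737 ≈ -0.82086)
1/(l + I) = 1/(18496 - 161494/196737) = 1/(3638686058/196737) = 196737/3638686058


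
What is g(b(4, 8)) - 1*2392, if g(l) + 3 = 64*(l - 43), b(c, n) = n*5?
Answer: -2587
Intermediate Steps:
b(c, n) = 5*n
g(l) = -2755 + 64*l (g(l) = -3 + 64*(l - 43) = -3 + 64*(-43 + l) = -3 + (-2752 + 64*l) = -2755 + 64*l)
g(b(4, 8)) - 1*2392 = (-2755 + 64*(5*8)) - 1*2392 = (-2755 + 64*40) - 2392 = (-2755 + 2560) - 2392 = -195 - 2392 = -2587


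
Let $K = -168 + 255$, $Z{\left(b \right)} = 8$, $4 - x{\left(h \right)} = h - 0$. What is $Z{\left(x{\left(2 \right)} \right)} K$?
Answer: $696$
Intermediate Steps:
$x{\left(h \right)} = 4 - h$ ($x{\left(h \right)} = 4 - \left(h - 0\right) = 4 - \left(h + 0\right) = 4 - h$)
$K = 87$
$Z{\left(x{\left(2 \right)} \right)} K = 8 \cdot 87 = 696$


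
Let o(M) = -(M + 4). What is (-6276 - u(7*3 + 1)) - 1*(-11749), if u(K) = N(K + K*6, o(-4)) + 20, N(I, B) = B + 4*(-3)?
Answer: 5465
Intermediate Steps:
o(M) = -4 - M (o(M) = -(4 + M) = -4 - M)
N(I, B) = -12 + B (N(I, B) = B - 12 = -12 + B)
u(K) = 8 (u(K) = (-12 + (-4 - 1*(-4))) + 20 = (-12 + (-4 + 4)) + 20 = (-12 + 0) + 20 = -12 + 20 = 8)
(-6276 - u(7*3 + 1)) - 1*(-11749) = (-6276 - 1*8) - 1*(-11749) = (-6276 - 8) + 11749 = -6284 + 11749 = 5465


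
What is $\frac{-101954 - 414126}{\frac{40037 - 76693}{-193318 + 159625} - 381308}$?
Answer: $\frac{4347070860}{3211843447} \approx 1.3535$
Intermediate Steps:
$\frac{-101954 - 414126}{\frac{40037 - 76693}{-193318 + 159625} - 381308} = - \frac{516080}{- \frac{36656}{-33693} - 381308} = - \frac{516080}{\left(-36656\right) \left(- \frac{1}{33693}\right) - 381308} = - \frac{516080}{\frac{36656}{33693} - 381308} = - \frac{516080}{- \frac{12847373788}{33693}} = \left(-516080\right) \left(- \frac{33693}{12847373788}\right) = \frac{4347070860}{3211843447}$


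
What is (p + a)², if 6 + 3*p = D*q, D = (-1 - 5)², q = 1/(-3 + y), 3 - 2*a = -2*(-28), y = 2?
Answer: 6561/4 ≈ 1640.3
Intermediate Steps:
a = -53/2 (a = 3/2 - (-1)*(-28) = 3/2 - ½*56 = 3/2 - 28 = -53/2 ≈ -26.500)
q = -1 (q = 1/(-3 + 2) = 1/(-1) = -1)
D = 36 (D = (-6)² = 36)
p = -14 (p = -2 + (36*(-1))/3 = -2 + (⅓)*(-36) = -2 - 12 = -14)
(p + a)² = (-14 - 53/2)² = (-81/2)² = 6561/4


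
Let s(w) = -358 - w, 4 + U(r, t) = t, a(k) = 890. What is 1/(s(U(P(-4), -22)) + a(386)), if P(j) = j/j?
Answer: 1/558 ≈ 0.0017921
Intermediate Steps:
P(j) = 1
U(r, t) = -4 + t
1/(s(U(P(-4), -22)) + a(386)) = 1/((-358 - (-4 - 22)) + 890) = 1/((-358 - 1*(-26)) + 890) = 1/((-358 + 26) + 890) = 1/(-332 + 890) = 1/558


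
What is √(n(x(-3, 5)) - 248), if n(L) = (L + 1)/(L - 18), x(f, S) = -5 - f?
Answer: 3*I*√2755/10 ≈ 15.746*I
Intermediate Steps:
n(L) = (1 + L)/(-18 + L)
√(n(x(-3, 5)) - 248) = √((1 + (-5 - 1*(-3)))/(-18 + (-5 - 1*(-3))) - 248) = √((1 + (-5 + 3))/(-18 + (-5 + 3)) - 248) = √((1 - 2)/(-18 - 2) - 248) = √(-1/(-20) - 248) = √(-1/20*(-1) - 248) = √(1/20 - 248) = √(-4959/20) = 3*I*√2755/10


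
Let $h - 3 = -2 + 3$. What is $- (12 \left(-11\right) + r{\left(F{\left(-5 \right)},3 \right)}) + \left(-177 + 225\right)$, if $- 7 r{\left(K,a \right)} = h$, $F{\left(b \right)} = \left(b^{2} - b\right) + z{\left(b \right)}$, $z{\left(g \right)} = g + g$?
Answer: $\frac{1264}{7} \approx 180.57$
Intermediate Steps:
$z{\left(g \right)} = 2 g$
$F{\left(b \right)} = b + b^{2}$ ($F{\left(b \right)} = \left(b^{2} - b\right) + 2 b = b + b^{2}$)
$h = 4$ ($h = 3 + \left(-2 + 3\right) = 3 + 1 = 4$)
$r{\left(K,a \right)} = - \frac{4}{7}$ ($r{\left(K,a \right)} = \left(- \frac{1}{7}\right) 4 = - \frac{4}{7}$)
$- (12 \left(-11\right) + r{\left(F{\left(-5 \right)},3 \right)}) + \left(-177 + 225\right) = - (12 \left(-11\right) - \frac{4}{7}) + \left(-177 + 225\right) = - (-132 - \frac{4}{7}) + 48 = \left(-1\right) \left(- \frac{928}{7}\right) + 48 = \frac{928}{7} + 48 = \frac{1264}{7}$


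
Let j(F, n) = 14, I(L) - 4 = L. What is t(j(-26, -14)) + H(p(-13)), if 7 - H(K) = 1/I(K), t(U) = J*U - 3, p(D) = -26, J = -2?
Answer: -527/22 ≈ -23.955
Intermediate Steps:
I(L) = 4 + L
t(U) = -3 - 2*U (t(U) = -2*U - 3 = -3 - 2*U)
H(K) = 7 - 1/(4 + K)
t(j(-26, -14)) + H(p(-13)) = (-3 - 2*14) + (27 + 7*(-26))/(4 - 26) = (-3 - 28) + (27 - 182)/(-22) = -31 - 1/22*(-155) = -31 + 155/22 = -527/22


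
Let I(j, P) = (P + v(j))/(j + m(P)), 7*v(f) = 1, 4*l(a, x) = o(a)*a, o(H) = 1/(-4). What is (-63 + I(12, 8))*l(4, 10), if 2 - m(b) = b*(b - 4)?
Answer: 2665/168 ≈ 15.863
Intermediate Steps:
o(H) = -1/4
m(b) = 2 - b*(-4 + b) (m(b) = 2 - b*(b - 4) = 2 - b*(-4 + b))
l(a, x) = -a/16 (l(a, x) = (-a/4)/4 = -a/16)
v(f) = 1/7 (v(f) = (1/7)*1 = 1/7)
I(j, P) = (1/7 + P)/(2 + j - P**2 + 4*P) (I(j, P) = (P + 1/7)/(j + (2 - P**2 + 4*P)) = (1/7 + P)/(2 + j - P**2 + 4*P))
(-63 + I(12, 8))*l(4, 10) = (-63 + (1/7 + 8)/(2 + 12 - 1*8**2 + 4*8))*(-1/16*4) = (-63 + (57/7)/(2 + 12 - 1*64 + 32))*(-1/4) = (-63 + (57/7)/(2 + 12 - 64 + 32))*(-1/4) = (-63 + (57/7)/(-18))*(-1/4) = (-63 - 1/18*57/7)*(-1/4) = (-63 - 19/42)*(-1/4) = -2665/42*(-1/4) = 2665/168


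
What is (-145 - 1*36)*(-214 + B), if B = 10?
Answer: 36924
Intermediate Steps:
(-145 - 1*36)*(-214 + B) = (-145 - 1*36)*(-214 + 10) = (-145 - 36)*(-204) = -181*(-204) = 36924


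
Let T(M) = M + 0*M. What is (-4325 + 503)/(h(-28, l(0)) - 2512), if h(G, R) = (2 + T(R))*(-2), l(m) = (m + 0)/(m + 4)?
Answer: 1911/1258 ≈ 1.5191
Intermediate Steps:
l(m) = m/(4 + m)
T(M) = M (T(M) = M + 0 = M)
h(G, R) = -4 - 2*R (h(G, R) = (2 + R)*(-2) = -4 - 2*R)
(-4325 + 503)/(h(-28, l(0)) - 2512) = (-4325 + 503)/((-4 - 0/(4 + 0)) - 2512) = -3822/((-4 - 0/4) - 2512) = -3822/((-4 - 2*0) - 2512) = -3822/((-4 + 0) - 2512) = -3822/(-4 - 2512) = -3822/(-2516) = -3822*(-1/2516) = 1911/1258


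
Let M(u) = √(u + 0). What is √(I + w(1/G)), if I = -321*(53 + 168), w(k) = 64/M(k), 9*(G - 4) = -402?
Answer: √(-638469 - 192*I*√366)/3 ≈ 0.76616 - 266.35*I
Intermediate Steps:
M(u) = √u
G = -122/3 (G = 4 + (⅑)*(-402) = 4 - 134/3 = -122/3 ≈ -40.667)
w(k) = 64/√k (w(k) = 64/(√k) = 64/√k)
I = -70941 (I = -321*221 = -70941)
√(I + w(1/G)) = √(-70941 + 64/√(1/(-122/3))) = √(-70941 + 64/√(-3/122)) = √(-70941 + 64*(-I*√366/3)) = √(-70941 - 64*I*√366/3)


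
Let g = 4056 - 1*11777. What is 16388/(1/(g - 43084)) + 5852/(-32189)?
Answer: -26800314838112/32189 ≈ -8.3259e+8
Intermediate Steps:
g = -7721 (g = 4056 - 11777 = -7721)
16388/(1/(g - 43084)) + 5852/(-32189) = 16388/(1/(-7721 - 43084)) + 5852/(-32189) = 16388/(1/(-50805)) + 5852*(-1/32189) = 16388/(-1/50805) - 5852/32189 = 16388*(-50805) - 5852/32189 = -832592340 - 5852/32189 = -26800314838112/32189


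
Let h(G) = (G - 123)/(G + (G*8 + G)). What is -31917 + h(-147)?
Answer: -1563924/49 ≈ -31917.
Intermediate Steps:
h(G) = (-123 + G)/(10*G) (h(G) = (-123 + G)/(G + (8*G + G)) = (-123 + G)/(G + 9*G) = (-123 + G)/((10*G)) = (-123 + G)*(1/(10*G)) = (-123 + G)/(10*G))
-31917 + h(-147) = -31917 + (1/10)*(-123 - 147)/(-147) = -31917 + (1/10)*(-1/147)*(-270) = -31917 + 9/49 = -1563924/49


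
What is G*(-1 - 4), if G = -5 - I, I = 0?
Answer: 25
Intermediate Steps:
G = -5 (G = -5 - 1*0 = -5 + 0 = -5)
G*(-1 - 4) = -5*(-1 - 4) = -5*(-5) = 25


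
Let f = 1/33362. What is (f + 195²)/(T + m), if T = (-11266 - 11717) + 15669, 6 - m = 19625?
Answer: -1268590051/898538746 ≈ -1.4118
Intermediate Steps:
m = -19619 (m = 6 - 1*19625 = 6 - 19625 = -19619)
T = -7314 (T = -22983 + 15669 = -7314)
f = 1/33362 ≈ 2.9974e-5
(f + 195²)/(T + m) = (1/33362 + 195²)/(-7314 - 19619) = (1/33362 + 38025)/(-26933) = (1268590051/33362)*(-1/26933) = -1268590051/898538746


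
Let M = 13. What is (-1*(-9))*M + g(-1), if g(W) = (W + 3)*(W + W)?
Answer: 113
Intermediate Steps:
g(W) = 2*W*(3 + W) (g(W) = (3 + W)*(2*W) = 2*W*(3 + W))
(-1*(-9))*M + g(-1) = -1*(-9)*13 + 2*(-1)*(3 - 1) = 9*13 + 2*(-1)*2 = 117 - 4 = 113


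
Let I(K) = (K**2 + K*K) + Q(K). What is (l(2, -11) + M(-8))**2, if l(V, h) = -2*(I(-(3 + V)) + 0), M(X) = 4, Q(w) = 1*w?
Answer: 7396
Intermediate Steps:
Q(w) = w
I(K) = K + 2*K**2 (I(K) = (K**2 + K*K) + K = (K**2 + K**2) + K = 2*K**2 + K = K + 2*K**2)
l(V, h) = -2*(-5 - 2*V)*(-3 - V) (l(V, h) = -2*((-(3 + V))*(1 + 2*(-(3 + V))) + 0) = -2*((-3 - V)*(1 + 2*(-3 - V)) + 0) = -2*((-3 - V)*(1 + (-6 - 2*V)) + 0) = -2*((-3 - V)*(-5 - 2*V) + 0) = -2*((-5 - 2*V)*(-3 - V) + 0) = -2*(-5 - 2*V)*(-3 - V))
(l(2, -11) + M(-8))**2 = ((6 - 4*(3 + 2)**2 + 2*2) + 4)**2 = ((6 - 4*5**2 + 4) + 4)**2 = ((6 - 4*25 + 4) + 4)**2 = ((6 - 100 + 4) + 4)**2 = (-90 + 4)**2 = (-86)**2 = 7396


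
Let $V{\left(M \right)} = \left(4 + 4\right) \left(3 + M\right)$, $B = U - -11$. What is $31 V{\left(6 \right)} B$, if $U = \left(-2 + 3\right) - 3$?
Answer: $20088$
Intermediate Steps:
$U = -2$ ($U = 1 - 3 = -2$)
$B = 9$ ($B = -2 - -11 = -2 + 11 = 9$)
$V{\left(M \right)} = 24 + 8 M$ ($V{\left(M \right)} = 8 \left(3 + M\right) = 24 + 8 M$)
$31 V{\left(6 \right)} B = 31 \left(24 + 8 \cdot 6\right) 9 = 31 \left(24 + 48\right) 9 = 31 \cdot 72 \cdot 9 = 2232 \cdot 9 = 20088$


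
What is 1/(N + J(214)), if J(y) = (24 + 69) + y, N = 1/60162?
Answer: 60162/18469735 ≈ 0.0032573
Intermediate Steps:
N = 1/60162 ≈ 1.6622e-5
J(y) = 93 + y
1/(N + J(214)) = 1/(1/60162 + (93 + 214)) = 1/(1/60162 + 307) = 1/(18469735/60162) = 60162/18469735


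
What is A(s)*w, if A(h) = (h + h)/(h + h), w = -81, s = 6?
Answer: -81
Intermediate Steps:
A(h) = 1 (A(h) = (2*h)/((2*h)) = (2*h)*(1/(2*h)) = 1)
A(s)*w = 1*(-81) = -81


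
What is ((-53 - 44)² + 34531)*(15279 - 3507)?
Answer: 517261680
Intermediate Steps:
((-53 - 44)² + 34531)*(15279 - 3507) = ((-97)² + 34531)*11772 = (9409 + 34531)*11772 = 43940*11772 = 517261680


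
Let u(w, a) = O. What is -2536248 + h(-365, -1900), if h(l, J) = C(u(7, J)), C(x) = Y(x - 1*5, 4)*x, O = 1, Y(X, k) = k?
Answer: -2536244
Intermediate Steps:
u(w, a) = 1
C(x) = 4*x
h(l, J) = 4 (h(l, J) = 4*1 = 4)
-2536248 + h(-365, -1900) = -2536248 + 4 = -2536244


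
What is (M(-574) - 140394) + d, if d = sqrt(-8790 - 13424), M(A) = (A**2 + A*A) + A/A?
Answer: 518559 + I*sqrt(22214) ≈ 5.1856e+5 + 149.04*I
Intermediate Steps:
M(A) = 1 + 2*A**2 (M(A) = (A**2 + A**2) + 1 = 2*A**2 + 1 = 1 + 2*A**2)
d = I*sqrt(22214) (d = sqrt(-22214) = I*sqrt(22214) ≈ 149.04*I)
(M(-574) - 140394) + d = ((1 + 2*(-574)**2) - 140394) + I*sqrt(22214) = ((1 + 2*329476) - 140394) + I*sqrt(22214) = ((1 + 658952) - 140394) + I*sqrt(22214) = (658953 - 140394) + I*sqrt(22214) = 518559 + I*sqrt(22214)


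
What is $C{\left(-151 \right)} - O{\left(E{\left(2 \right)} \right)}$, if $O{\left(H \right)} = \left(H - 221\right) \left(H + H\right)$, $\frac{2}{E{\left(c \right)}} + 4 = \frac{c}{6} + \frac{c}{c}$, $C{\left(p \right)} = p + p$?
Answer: $- \frac{5077}{8} \approx -634.63$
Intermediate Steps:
$C{\left(p \right)} = 2 p$
$E{\left(c \right)} = \frac{2}{-3 + \frac{c}{6}}$ ($E{\left(c \right)} = \frac{2}{-4 + \left(\frac{c}{6} + \frac{c}{c}\right)} = \frac{2}{-4 + \left(c \frac{1}{6} + 1\right)} = \frac{2}{-4 + \left(\frac{c}{6} + 1\right)} = \frac{2}{-4 + \left(1 + \frac{c}{6}\right)} = \frac{2}{-3 + \frac{c}{6}}$)
$O{\left(H \right)} = 2 H \left(-221 + H\right)$ ($O{\left(H \right)} = \left(-221 + H\right) 2 H = 2 H \left(-221 + H\right)$)
$C{\left(-151 \right)} - O{\left(E{\left(2 \right)} \right)} = 2 \left(-151\right) - 2 \frac{12}{-18 + 2} \left(-221 + \frac{12}{-18 + 2}\right) = -302 - 2 \frac{12}{-16} \left(-221 + \frac{12}{-16}\right) = -302 - 2 \cdot 12 \left(- \frac{1}{16}\right) \left(-221 + 12 \left(- \frac{1}{16}\right)\right) = -302 - 2 \left(- \frac{3}{4}\right) \left(-221 - \frac{3}{4}\right) = -302 - 2 \left(- \frac{3}{4}\right) \left(- \frac{887}{4}\right) = -302 - \frac{2661}{8} = - \frac{5077}{8}$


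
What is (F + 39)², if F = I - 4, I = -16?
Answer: 361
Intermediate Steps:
F = -20 (F = -16 - 4 = -20)
(F + 39)² = (-20 + 39)² = 19² = 361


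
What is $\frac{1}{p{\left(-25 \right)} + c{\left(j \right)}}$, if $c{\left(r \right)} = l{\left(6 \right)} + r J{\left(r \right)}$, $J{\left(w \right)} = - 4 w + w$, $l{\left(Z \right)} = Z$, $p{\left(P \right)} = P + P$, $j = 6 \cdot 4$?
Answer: $- \frac{1}{1772} \approx -0.00056433$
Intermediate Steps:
$j = 24$
$p{\left(P \right)} = 2 P$
$J{\left(w \right)} = - 3 w$
$c{\left(r \right)} = 6 - 3 r^{2}$ ($c{\left(r \right)} = 6 + r \left(- 3 r\right) = 6 - 3 r^{2}$)
$\frac{1}{p{\left(-25 \right)} + c{\left(j \right)}} = \frac{1}{2 \left(-25\right) + \left(6 - 3 \cdot 24^{2}\right)} = \frac{1}{-50 + \left(6 - 1728\right)} = \frac{1}{-50 - 1722} = \frac{1}{-1772} = - \frac{1}{1772}$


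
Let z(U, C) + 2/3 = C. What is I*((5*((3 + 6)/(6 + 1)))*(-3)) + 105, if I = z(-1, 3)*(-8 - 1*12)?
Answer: 1005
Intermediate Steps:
z(U, C) = -⅔ + C
I = -140/3 (I = (-⅔ + 3)*(-8 - 1*12) = 7*(-8 - 12)/3 = (7/3)*(-20) = -140/3 ≈ -46.667)
I*((5*((3 + 6)/(6 + 1)))*(-3)) + 105 = -140*5*((3 + 6)/(6 + 1))*(-3)/3 + 105 = -140*5*(9/7)*(-3)/3 + 105 = -300*(-3) + 105 = -140/3*(-135/7) + 105 = 900 + 105 = 1005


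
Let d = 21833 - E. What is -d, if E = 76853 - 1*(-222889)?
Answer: 277909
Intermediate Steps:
E = 299742 (E = 76853 + 222889 = 299742)
d = -277909 (d = 21833 - 1*299742 = 21833 - 299742 = -277909)
-d = -1*(-277909) = 277909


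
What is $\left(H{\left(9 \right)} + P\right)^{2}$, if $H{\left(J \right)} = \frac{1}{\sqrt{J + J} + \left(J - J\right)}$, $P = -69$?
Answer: $\frac{\left(414 - \sqrt{2}\right)^{2}}{36} \approx 4728.5$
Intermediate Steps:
$H{\left(J \right)} = \frac{\sqrt{2}}{2 \sqrt{J}}$ ($H{\left(J \right)} = \frac{1}{\sqrt{2 J} + 0} = \frac{1}{\sqrt{2} \sqrt{J} + 0} = \frac{1}{\sqrt{2} \sqrt{J}} = \frac{\sqrt{2}}{2 \sqrt{J}}$)
$\left(H{\left(9 \right)} + P\right)^{2} = \left(\frac{\sqrt{2}}{2 \cdot 3} - 69\right)^{2} = \left(\frac{1}{2} \sqrt{2} \cdot \frac{1}{3} - 69\right)^{2} = \left(\frac{\sqrt{2}}{6} - 69\right)^{2} = \left(-69 + \frac{\sqrt{2}}{6}\right)^{2}$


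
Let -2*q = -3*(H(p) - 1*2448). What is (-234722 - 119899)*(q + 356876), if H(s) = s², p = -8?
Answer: -125287599300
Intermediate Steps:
q = -3576 (q = -(-3)*((-8)² - 1*2448)/2 = -(-3)*(64 - 2448)/2 = -(-3)*(-2384)/2 = -½*7152 = -3576)
(-234722 - 119899)*(q + 356876) = (-234722 - 119899)*(-3576 + 356876) = -354621*353300 = -125287599300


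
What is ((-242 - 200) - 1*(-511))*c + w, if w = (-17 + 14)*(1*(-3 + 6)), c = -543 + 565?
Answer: 1509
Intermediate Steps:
c = 22
w = -9 (w = -3*3 = -9)
((-242 - 200) - 1*(-511))*c + w = ((-242 - 200) - 1*(-511))*22 - 9 = (-442 + 511)*22 - 9 = 69*22 - 9 = 1518 - 9 = 1509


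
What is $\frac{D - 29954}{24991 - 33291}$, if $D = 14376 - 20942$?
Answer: $\frac{22}{5} \approx 4.4$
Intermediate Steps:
$D = -6566$
$\frac{D - 29954}{24991 - 33291} = \frac{-6566 - 29954}{24991 - 33291} = - \frac{36520}{-8300} = \left(-36520\right) \left(- \frac{1}{8300}\right) = \frac{22}{5}$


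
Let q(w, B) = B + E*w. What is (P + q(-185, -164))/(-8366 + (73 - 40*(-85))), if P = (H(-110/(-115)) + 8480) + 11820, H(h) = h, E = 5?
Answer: -63125/16077 ≈ -3.9264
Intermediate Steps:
q(w, B) = B + 5*w
P = 466922/23 (P = (-110/(-115) + 8480) + 11820 = (-110*(-1/115) + 8480) + 11820 = (22/23 + 8480) + 11820 = 195062/23 + 11820 = 466922/23 ≈ 20301.)
(P + q(-185, -164))/(-8366 + (73 - 40*(-85))) = (466922/23 + (-164 + 5*(-185)))/(-8366 + (73 - 40*(-85))) = (466922/23 + (-164 - 925))/(-8366 + (73 + 3400)) = (466922/23 - 1089)/(-8366 + 3473) = (441875/23)/(-4893) = (441875/23)*(-1/4893) = -63125/16077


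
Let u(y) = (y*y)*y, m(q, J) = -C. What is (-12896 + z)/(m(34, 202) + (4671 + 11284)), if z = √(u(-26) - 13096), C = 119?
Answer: -3224/3959 + 3*I*√213/3959 ≈ -0.81435 + 0.011059*I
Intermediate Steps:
m(q, J) = -119 (m(q, J) = -1*119 = -119)
u(y) = y³ (u(y) = y²*y = y³)
z = 12*I*√213 (z = √((-26)³ - 13096) = √(-17576 - 13096) = √(-30672) = 12*I*√213 ≈ 175.13*I)
(-12896 + z)/(m(34, 202) + (4671 + 11284)) = (-12896 + 12*I*√213)/(-119 + (4671 + 11284)) = (-12896 + 12*I*√213)/(-119 + 15955) = (-12896 + 12*I*√213)/15836 = (-12896 + 12*I*√213)*(1/15836) = -3224/3959 + 3*I*√213/3959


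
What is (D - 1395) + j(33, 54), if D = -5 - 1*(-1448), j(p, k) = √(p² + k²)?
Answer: 48 + 3*√445 ≈ 111.29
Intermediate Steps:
j(p, k) = √(k² + p²)
D = 1443 (D = -5 + 1448 = 1443)
(D - 1395) + j(33, 54) = (1443 - 1395) + √(54² + 33²) = 48 + √(2916 + 1089) = 48 + √4005 = 48 + 3*√445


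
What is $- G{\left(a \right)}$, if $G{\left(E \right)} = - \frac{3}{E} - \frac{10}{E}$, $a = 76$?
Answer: $\frac{13}{76} \approx 0.17105$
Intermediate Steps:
$G{\left(E \right)} = - \frac{13}{E}$
$- G{\left(a \right)} = - \frac{-13}{76} = \left(-1\right) \left(- \frac{13}{76}\right) = \frac{13}{76}$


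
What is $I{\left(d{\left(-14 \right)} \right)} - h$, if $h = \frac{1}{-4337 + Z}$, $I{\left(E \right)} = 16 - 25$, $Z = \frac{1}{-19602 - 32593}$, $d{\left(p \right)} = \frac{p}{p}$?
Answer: $- \frac{2037275249}{226369716} \approx -8.9998$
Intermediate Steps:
$d{\left(p \right)} = 1$
$Z = - \frac{1}{52195}$ ($Z = \frac{1}{-52195} = - \frac{1}{52195} \approx -1.9159 \cdot 10^{-5}$)
$I{\left(E \right)} = -9$
$h = - \frac{52195}{226369716}$ ($h = \frac{1}{-4337 - \frac{1}{52195}} = \frac{1}{- \frac{226369716}{52195}} = - \frac{52195}{226369716} \approx -0.00023057$)
$I{\left(d{\left(-14 \right)} \right)} - h = -9 - - \frac{52195}{226369716} = -9 + \frac{52195}{226369716} = - \frac{2037275249}{226369716}$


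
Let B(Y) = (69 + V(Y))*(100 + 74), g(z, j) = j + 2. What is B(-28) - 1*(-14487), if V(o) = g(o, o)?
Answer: 21969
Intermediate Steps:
g(z, j) = 2 + j
V(o) = 2 + o
B(Y) = 12354 + 174*Y (B(Y) = (69 + (2 + Y))*(100 + 74) = (71 + Y)*174 = 12354 + 174*Y)
B(-28) - 1*(-14487) = (12354 + 174*(-28)) - 1*(-14487) = (12354 - 4872) + 14487 = 7482 + 14487 = 21969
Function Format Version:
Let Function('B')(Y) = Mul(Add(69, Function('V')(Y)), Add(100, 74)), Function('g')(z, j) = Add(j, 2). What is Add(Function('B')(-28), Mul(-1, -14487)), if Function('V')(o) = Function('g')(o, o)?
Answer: 21969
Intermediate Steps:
Function('g')(z, j) = Add(2, j)
Function('V')(o) = Add(2, o)
Function('B')(Y) = Add(12354, Mul(174, Y)) (Function('B')(Y) = Mul(Add(69, Add(2, Y)), Add(100, 74)) = Mul(Add(71, Y), 174) = Add(12354, Mul(174, Y)))
Add(Function('B')(-28), Mul(-1, -14487)) = Add(Add(12354, Mul(174, -28)), Mul(-1, -14487)) = Add(Add(12354, -4872), 14487) = Add(7482, 14487) = 21969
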